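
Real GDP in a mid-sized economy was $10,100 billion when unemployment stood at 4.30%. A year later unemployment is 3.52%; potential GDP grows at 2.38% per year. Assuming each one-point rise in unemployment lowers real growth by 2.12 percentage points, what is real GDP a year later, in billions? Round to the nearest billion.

Δu = 3.52 - 4.3 = -0.78 points.
Okun's law (growth form): g_Y = g_Y* - β × Δu = 2.38 - 2.12 × (-0.78) = 2.38 + 1.6536 = 4.0336%.
Real GDP in the next year = 10100 × (1 + 4.0336/100) = 10100 × 1.040336 ≈ 10507 billion.

$10,507 billion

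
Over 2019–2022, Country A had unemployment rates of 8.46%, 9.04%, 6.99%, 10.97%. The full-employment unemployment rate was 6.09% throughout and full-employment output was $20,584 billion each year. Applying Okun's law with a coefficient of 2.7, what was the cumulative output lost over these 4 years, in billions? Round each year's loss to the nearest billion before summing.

Year 2019: gap = -2.7 × (8.46 - 6.09) = -6.399%, loss ≈ 20584 × 6.399/100 ≈ 1317.
Year 2020: gap = -2.7 × (9.04 - 6.09) = -7.965%, loss ≈ 20584 × 7.965/100 ≈ 1640.
Year 2021: gap = -2.7 × (6.99 - 6.09) = -2.43%, loss ≈ 20584 × 2.43/100 ≈ 500.
Year 2022: gap = -2.7 × (10.97 - 6.09) = -13.176%, loss ≈ 20584 × 13.176/100 ≈ 2712.
Total lost output = 1317 + 1640 + 500 + 2712 = 6169 billion.

$6,169 billion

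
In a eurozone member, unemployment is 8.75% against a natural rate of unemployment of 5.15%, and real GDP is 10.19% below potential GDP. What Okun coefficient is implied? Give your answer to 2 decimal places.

Okun's law: output gap = -β × (u - u*).
-10.19 = -β × (8.75 - 5.15) = -β × 3.6, so β = 10.19/3.6 = 2.83.

β ≈ 2.83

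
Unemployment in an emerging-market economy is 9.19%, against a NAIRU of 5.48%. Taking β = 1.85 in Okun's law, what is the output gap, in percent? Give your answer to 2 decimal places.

-6.86%

The unemployment gap is 9.19 - 5.48 = 3.71 percentage points.
Okun's law gives an output gap of -1.85 × 3.71 = -6.8635%, i.e. 6.86% below potential.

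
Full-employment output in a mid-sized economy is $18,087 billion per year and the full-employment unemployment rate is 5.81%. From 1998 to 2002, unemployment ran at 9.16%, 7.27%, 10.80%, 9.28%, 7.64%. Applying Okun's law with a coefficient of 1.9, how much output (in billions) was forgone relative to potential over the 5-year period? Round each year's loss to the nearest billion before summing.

Year 1998: gap = -1.9 × (9.16 - 5.81) = -6.365%, loss ≈ 18087 × 6.365/100 ≈ 1151.
Year 1999: gap = -1.9 × (7.27 - 5.81) = -2.774%, loss ≈ 18087 × 2.774/100 ≈ 502.
Year 2000: gap = -1.9 × (10.8 - 5.81) = -9.481%, loss ≈ 18087 × 9.481/100 ≈ 1715.
Year 2001: gap = -1.9 × (9.28 - 5.81) = -6.593%, loss ≈ 18087 × 6.593/100 ≈ 1192.
Year 2002: gap = -1.9 × (7.64 - 5.81) = -3.477%, loss ≈ 18087 × 3.477/100 ≈ 629.
Total lost output = 1151 + 502 + 1715 + 1192 + 629 = 5189 billion.

$5,189 billion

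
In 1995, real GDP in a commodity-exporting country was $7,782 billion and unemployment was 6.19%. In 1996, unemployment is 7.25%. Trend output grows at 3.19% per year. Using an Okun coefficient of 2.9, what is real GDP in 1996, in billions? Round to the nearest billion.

Δu = 7.25 - 6.19 = 1.06 points.
Okun's law (growth form): g_Y = g_Y* - β × Δu = 3.19 - 2.9 × (1.06) = 3.19 - 3.074 = 0.116%.
Real GDP in the next year = 7782 × (1 + 0.116/100) = 7782 × 1.00116 ≈ 7791 billion.

$7,791 billion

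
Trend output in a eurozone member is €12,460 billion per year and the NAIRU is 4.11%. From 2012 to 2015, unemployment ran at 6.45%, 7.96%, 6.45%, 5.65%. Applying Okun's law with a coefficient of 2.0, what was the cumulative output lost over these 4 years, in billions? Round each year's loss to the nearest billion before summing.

Year 2012: gap = -2.0 × (6.45 - 4.11) = -4.68%, loss ≈ 12460 × 4.68/100 ≈ 583.
Year 2013: gap = -2.0 × (7.96 - 4.11) = -7.7%, loss ≈ 12460 × 7.7/100 ≈ 959.
Year 2014: gap = -2.0 × (6.45 - 4.11) = -4.68%, loss ≈ 12460 × 4.68/100 ≈ 583.
Year 2015: gap = -2.0 × (5.65 - 4.11) = -3.08%, loss ≈ 12460 × 3.08/100 ≈ 384.
Total lost output = 583 + 959 + 583 + 384 = 2509 billion.

€2,509 billion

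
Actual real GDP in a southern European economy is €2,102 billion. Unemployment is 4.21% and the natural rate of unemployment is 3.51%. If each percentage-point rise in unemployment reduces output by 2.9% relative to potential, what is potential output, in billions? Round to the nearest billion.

Unemployment gap = 4.21 - 3.51 = 0.7 points, so output gap = -2.9 × 0.7 = -2.03%.
Since Y = Y* × (1 + gap/100), Y* = 2102/0.9797 ≈ 2146 billion.

€2,146 billion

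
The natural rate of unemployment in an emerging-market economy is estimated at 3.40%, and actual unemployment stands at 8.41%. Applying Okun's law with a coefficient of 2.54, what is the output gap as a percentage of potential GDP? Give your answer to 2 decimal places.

-12.73%

The unemployment gap is 8.41 - 3.4 = 5.01 percentage points.
Okun's law gives an output gap of -2.54 × 5.01 = -12.7254%, i.e. 12.73% below potential.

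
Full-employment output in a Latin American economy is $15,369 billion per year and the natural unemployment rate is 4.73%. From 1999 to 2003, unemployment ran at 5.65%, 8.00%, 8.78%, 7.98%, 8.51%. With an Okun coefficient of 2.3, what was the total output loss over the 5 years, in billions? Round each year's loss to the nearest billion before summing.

Year 1999: gap = -2.3 × (5.65 - 4.73) = -2.116%, loss ≈ 15369 × 2.116/100 ≈ 325.
Year 2000: gap = -2.3 × (8 - 4.73) = -7.521%, loss ≈ 15369 × 7.521/100 ≈ 1156.
Year 2001: gap = -2.3 × (8.78 - 4.73) = -9.315%, loss ≈ 15369 × 9.315/100 ≈ 1432.
Year 2002: gap = -2.3 × (7.98 - 4.73) = -7.475%, loss ≈ 15369 × 7.475/100 ≈ 1149.
Year 2003: gap = -2.3 × (8.51 - 4.73) = -8.694%, loss ≈ 15369 × 8.694/100 ≈ 1336.
Total lost output = 325 + 1156 + 1432 + 1149 + 1336 = 5398 billion.

$5,398 billion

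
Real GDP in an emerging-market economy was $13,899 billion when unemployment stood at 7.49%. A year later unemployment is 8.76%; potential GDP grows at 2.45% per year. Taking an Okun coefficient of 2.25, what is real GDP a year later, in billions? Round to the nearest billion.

$13,842 billion

Δu = 8.76 - 7.49 = 1.27 points.
Okun's law (growth form): g_Y = g_Y* - β × Δu = 2.45 - 2.25 × (1.27) = 2.45 - 2.8575 = -0.4075%.
Real GDP in the next year = 13899 × (1 - 0.4075/100) = 13899 × 0.995925 ≈ 13842 billion.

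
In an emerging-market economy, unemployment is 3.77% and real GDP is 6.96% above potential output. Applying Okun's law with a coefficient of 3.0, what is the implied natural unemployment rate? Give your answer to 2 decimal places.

6.09%

From Okun's law, u - u* = -(output gap)/β = -(6.96)/3.0 = -2.32 points.
So u* = 3.77 + 2.32 = 6.09%.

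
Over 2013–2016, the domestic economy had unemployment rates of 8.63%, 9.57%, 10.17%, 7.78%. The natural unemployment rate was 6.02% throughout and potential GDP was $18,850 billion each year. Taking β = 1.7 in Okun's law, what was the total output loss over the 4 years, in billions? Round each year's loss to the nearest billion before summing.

$3,868 billion

Year 2013: gap = -1.7 × (8.63 - 6.02) = -4.437%, loss ≈ 18850 × 4.437/100 ≈ 836.
Year 2014: gap = -1.7 × (9.57 - 6.02) = -6.035%, loss ≈ 18850 × 6.035/100 ≈ 1138.
Year 2015: gap = -1.7 × (10.17 - 6.02) = -7.055%, loss ≈ 18850 × 7.055/100 ≈ 1330.
Year 2016: gap = -1.7 × (7.78 - 6.02) = -2.992%, loss ≈ 18850 × 2.992/100 ≈ 564.
Total lost output = 836 + 1138 + 1330 + 564 = 3868 billion.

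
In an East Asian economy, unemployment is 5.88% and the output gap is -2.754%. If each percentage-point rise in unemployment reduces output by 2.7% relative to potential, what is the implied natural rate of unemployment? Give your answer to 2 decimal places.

From Okun's law, u - u* = -(output gap)/β = -(-2.754)/2.7 = 1.02 points.
So u* = 5.88 - 1.02 = 4.86%.

4.86%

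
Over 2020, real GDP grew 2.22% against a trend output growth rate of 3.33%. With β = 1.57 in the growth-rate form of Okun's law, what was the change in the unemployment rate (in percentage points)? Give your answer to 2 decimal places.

0.71 percentage points

Growth-rate Okun's law: g_Y = g_Y* - β × Δu, so Δu = (g_Y* - g_Y)/β.
Δu = (3.33 - 2.22)/1.57 = 1.11/1.57 = 0.71 percentage points.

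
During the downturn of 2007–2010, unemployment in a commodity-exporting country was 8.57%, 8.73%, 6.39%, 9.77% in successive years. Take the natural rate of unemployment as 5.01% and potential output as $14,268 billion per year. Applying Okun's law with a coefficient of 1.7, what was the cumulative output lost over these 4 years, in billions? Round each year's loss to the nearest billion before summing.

Year 2007: gap = -1.7 × (8.57 - 5.01) = -6.052%, loss ≈ 14268 × 6.052/100 ≈ 863.
Year 2008: gap = -1.7 × (8.73 - 5.01) = -6.324%, loss ≈ 14268 × 6.324/100 ≈ 902.
Year 2009: gap = -1.7 × (6.39 - 5.01) = -2.346%, loss ≈ 14268 × 2.346/100 ≈ 335.
Year 2010: gap = -1.7 × (9.77 - 5.01) = -8.092%, loss ≈ 14268 × 8.092/100 ≈ 1155.
Total lost output = 863 + 902 + 335 + 1155 = 3255 billion.

$3,255 billion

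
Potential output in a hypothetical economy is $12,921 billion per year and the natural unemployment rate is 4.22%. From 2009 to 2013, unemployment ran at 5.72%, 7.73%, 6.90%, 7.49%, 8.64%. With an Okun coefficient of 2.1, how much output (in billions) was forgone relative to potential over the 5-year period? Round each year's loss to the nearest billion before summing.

Year 2009: gap = -2.1 × (5.72 - 4.22) = -3.15%, loss ≈ 12921 × 3.15/100 ≈ 407.
Year 2010: gap = -2.1 × (7.73 - 4.22) = -7.371%, loss ≈ 12921 × 7.371/100 ≈ 952.
Year 2011: gap = -2.1 × (6.9 - 4.22) = -5.628%, loss ≈ 12921 × 5.628/100 ≈ 727.
Year 2012: gap = -2.1 × (7.49 - 4.22) = -6.867%, loss ≈ 12921 × 6.867/100 ≈ 887.
Year 2013: gap = -2.1 × (8.64 - 4.22) = -9.282%, loss ≈ 12921 × 9.282/100 ≈ 1199.
Total lost output = 407 + 952 + 727 + 887 + 1199 = 4172 billion.

$4,172 billion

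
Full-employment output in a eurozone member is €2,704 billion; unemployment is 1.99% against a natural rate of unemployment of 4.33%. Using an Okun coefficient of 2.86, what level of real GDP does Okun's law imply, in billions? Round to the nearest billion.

Unemployment gap = 1.99 - 4.33 = -2.34 points, so the output gap is -2.86 × (-2.34) = 6.6924%.
Actual GDP = 2704 × (1 + 6.6924/100) = 2704 × 1.066924 ≈ 2885 billion.

€2,885 billion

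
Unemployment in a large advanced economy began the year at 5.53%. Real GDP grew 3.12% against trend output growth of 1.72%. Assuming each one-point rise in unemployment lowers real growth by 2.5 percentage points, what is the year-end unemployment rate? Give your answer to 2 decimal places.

Growth-rate Okun's law: g_Y = g_Y* - β × Δu, so Δu = (g_Y* - g_Y)/β.
Δu = (1.72 - 3.12)/2.5 = -1.4/2.5 = -0.56 percentage points.
Year-end unemployment = 5.53 - 0.56 = 4.97%.

4.97%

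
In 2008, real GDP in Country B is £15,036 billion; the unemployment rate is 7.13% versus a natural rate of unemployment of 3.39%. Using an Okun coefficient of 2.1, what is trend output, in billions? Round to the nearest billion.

£16,318 billion

Unemployment gap = 7.13 - 3.39 = 3.74 points, so output gap = -2.1 × 3.74 = -7.854%.
Since Y = Y* × (1 + gap/100), Y* = 15036/0.92146 ≈ 16318 billion.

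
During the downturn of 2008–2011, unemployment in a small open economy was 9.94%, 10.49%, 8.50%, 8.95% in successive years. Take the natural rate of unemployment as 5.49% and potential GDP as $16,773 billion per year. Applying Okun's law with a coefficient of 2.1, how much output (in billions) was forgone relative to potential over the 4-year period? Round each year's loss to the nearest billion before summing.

$5,607 billion

Year 2008: gap = -2.1 × (9.94 - 5.49) = -9.345%, loss ≈ 16773 × 9.345/100 ≈ 1567.
Year 2009: gap = -2.1 × (10.49 - 5.49) = -10.5%, loss ≈ 16773 × 10.5/100 ≈ 1761.
Year 2010: gap = -2.1 × (8.5 - 5.49) = -6.321%, loss ≈ 16773 × 6.321/100 ≈ 1060.
Year 2011: gap = -2.1 × (8.95 - 5.49) = -7.266%, loss ≈ 16773 × 7.266/100 ≈ 1219.
Total lost output = 1567 + 1761 + 1060 + 1219 = 5607 billion.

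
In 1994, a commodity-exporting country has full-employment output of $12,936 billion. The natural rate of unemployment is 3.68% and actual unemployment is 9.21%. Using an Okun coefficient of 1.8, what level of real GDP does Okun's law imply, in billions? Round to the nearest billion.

$11,648 billion

Unemployment gap = 9.21 - 3.68 = 5.53 points, so the output gap is -1.8 × 5.53 = -9.954%.
Actual GDP = 12936 × (1 - 9.954/100) = 12936 × 0.90046 ≈ 11648 billion.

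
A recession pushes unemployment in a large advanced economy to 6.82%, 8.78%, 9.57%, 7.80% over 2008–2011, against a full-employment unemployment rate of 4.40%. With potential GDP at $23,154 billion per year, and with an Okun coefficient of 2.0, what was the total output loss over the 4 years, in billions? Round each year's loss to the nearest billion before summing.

$7,117 billion

Year 2008: gap = -2.0 × (6.82 - 4.4) = -4.84%, loss ≈ 23154 × 4.84/100 ≈ 1121.
Year 2009: gap = -2.0 × (8.78 - 4.4) = -8.76%, loss ≈ 23154 × 8.76/100 ≈ 2028.
Year 2010: gap = -2.0 × (9.57 - 4.4) = -10.34%, loss ≈ 23154 × 10.34/100 ≈ 2394.
Year 2011: gap = -2.0 × (7.8 - 4.4) = -6.8%, loss ≈ 23154 × 6.8/100 ≈ 1574.
Total lost output = 1121 + 2028 + 2394 + 1574 = 7117 billion.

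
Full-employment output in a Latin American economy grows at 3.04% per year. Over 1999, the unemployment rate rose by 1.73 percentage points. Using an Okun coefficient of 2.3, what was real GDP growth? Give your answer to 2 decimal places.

Growth-rate Okun's law: g_Y = g_Y* - β × Δu.
g_Y = 3.04 - 2.3 × (1.73) = 3.04 - 3.979 = -0.939%, i.e. -0.94% to 2 d.p.

-0.94%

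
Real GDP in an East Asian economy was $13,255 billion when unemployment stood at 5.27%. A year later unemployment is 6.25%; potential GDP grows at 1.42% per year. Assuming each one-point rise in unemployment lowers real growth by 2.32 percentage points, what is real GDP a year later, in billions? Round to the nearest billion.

$13,142 billion

Δu = 6.25 - 5.27 = 0.98 points.
Okun's law (growth form): g_Y = g_Y* - β × Δu = 1.42 - 2.32 × (0.98) = 1.42 - 2.2736 = -0.8536%.
Real GDP in the next year = 13255 × (1 - 0.8536/100) = 13255 × 0.991464 ≈ 13142 billion.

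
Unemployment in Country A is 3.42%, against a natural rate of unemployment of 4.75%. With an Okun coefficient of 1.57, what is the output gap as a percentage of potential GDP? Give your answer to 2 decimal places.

The unemployment gap is 3.42 - 4.75 = -1.33 percentage points.
Okun's law gives an output gap of -1.57 × (-1.33) = 2.0881%, i.e. 2.09% above potential.

2.09%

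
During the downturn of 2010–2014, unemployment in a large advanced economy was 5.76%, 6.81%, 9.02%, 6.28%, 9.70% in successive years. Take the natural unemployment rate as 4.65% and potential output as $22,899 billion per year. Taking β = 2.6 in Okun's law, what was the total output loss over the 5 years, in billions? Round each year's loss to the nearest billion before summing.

$8,526 billion

Year 2010: gap = -2.6 × (5.76 - 4.65) = -2.886%, loss ≈ 22899 × 2.886/100 ≈ 661.
Year 2011: gap = -2.6 × (6.81 - 4.65) = -5.616%, loss ≈ 22899 × 5.616/100 ≈ 1286.
Year 2012: gap = -2.6 × (9.02 - 4.65) = -11.362%, loss ≈ 22899 × 11.362/100 ≈ 2602.
Year 2013: gap = -2.6 × (6.28 - 4.65) = -4.238%, loss ≈ 22899 × 4.238/100 ≈ 970.
Year 2014: gap = -2.6 × (9.7 - 4.65) = -13.13%, loss ≈ 22899 × 13.13/100 ≈ 3007.
Total lost output = 661 + 1286 + 2602 + 970 + 3007 = 8526 billion.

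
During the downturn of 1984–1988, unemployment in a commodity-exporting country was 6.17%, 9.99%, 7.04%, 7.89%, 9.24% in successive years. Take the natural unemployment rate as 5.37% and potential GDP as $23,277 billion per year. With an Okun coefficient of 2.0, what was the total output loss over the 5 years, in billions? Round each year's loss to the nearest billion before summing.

$6,275 billion

Year 1984: gap = -2.0 × (6.17 - 5.37) = -1.6%, loss ≈ 23277 × 1.6/100 ≈ 372.
Year 1985: gap = -2.0 × (9.99 - 5.37) = -9.24%, loss ≈ 23277 × 9.24/100 ≈ 2151.
Year 1986: gap = -2.0 × (7.04 - 5.37) = -3.34%, loss ≈ 23277 × 3.34/100 ≈ 777.
Year 1987: gap = -2.0 × (7.89 - 5.37) = -5.04%, loss ≈ 23277 × 5.04/100 ≈ 1173.
Year 1988: gap = -2.0 × (9.24 - 5.37) = -7.74%, loss ≈ 23277 × 7.74/100 ≈ 1802.
Total lost output = 372 + 2151 + 777 + 1173 + 1802 = 6275 billion.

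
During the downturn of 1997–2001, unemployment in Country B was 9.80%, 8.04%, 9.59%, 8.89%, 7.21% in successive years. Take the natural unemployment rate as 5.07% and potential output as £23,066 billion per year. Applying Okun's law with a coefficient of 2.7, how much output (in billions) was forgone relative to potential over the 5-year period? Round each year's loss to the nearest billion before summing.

Year 1997: gap = -2.7 × (9.8 - 5.07) = -12.771%, loss ≈ 23066 × 12.771/100 ≈ 2946.
Year 1998: gap = -2.7 × (8.04 - 5.07) = -8.019%, loss ≈ 23066 × 8.019/100 ≈ 1850.
Year 1999: gap = -2.7 × (9.59 - 5.07) = -12.204%, loss ≈ 23066 × 12.204/100 ≈ 2815.
Year 2000: gap = -2.7 × (8.89 - 5.07) = -10.314%, loss ≈ 23066 × 10.314/100 ≈ 2379.
Year 2001: gap = -2.7 × (7.21 - 5.07) = -5.778%, loss ≈ 23066 × 5.778/100 ≈ 1333.
Total lost output = 2946 + 1850 + 2815 + 2379 + 1333 = 11323 billion.

£11,323 billion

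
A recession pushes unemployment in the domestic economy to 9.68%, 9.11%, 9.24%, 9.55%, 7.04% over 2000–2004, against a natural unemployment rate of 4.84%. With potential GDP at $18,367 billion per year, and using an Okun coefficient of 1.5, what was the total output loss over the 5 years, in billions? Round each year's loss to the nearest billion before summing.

$5,625 billion

Year 2000: gap = -1.5 × (9.68 - 4.84) = -7.26%, loss ≈ 18367 × 7.26/100 ≈ 1333.
Year 2001: gap = -1.5 × (9.11 - 4.84) = -6.405%, loss ≈ 18367 × 6.405/100 ≈ 1176.
Year 2002: gap = -1.5 × (9.24 - 4.84) = -6.6%, loss ≈ 18367 × 6.6/100 ≈ 1212.
Year 2003: gap = -1.5 × (9.55 - 4.84) = -7.065%, loss ≈ 18367 × 7.065/100 ≈ 1298.
Year 2004: gap = -1.5 × (7.04 - 4.84) = -3.3%, loss ≈ 18367 × 3.3/100 ≈ 606.
Total lost output = 1333 + 1176 + 1212 + 1298 + 606 = 5625 billion.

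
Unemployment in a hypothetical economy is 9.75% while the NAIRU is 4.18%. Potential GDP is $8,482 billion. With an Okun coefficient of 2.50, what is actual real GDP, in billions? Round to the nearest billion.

$7,301 billion

Unemployment gap = 9.75 - 4.18 = 5.57 points, so the output gap is -2.5 × 5.57 = -13.925%.
Actual GDP = 8482 × (1 - 13.925/100) = 8482 × 0.86075 ≈ 7301 billion.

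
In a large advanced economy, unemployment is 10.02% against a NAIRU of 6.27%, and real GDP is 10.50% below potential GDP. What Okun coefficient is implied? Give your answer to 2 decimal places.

β ≈ 2.80

Okun's law: output gap = -β × (u - u*).
-10.50 = -β × (10.02 - 6.27) = -β × 3.75, so β = 10.5/3.75 = 2.80.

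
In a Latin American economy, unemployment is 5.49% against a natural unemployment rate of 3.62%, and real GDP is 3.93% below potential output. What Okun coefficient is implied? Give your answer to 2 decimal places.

Okun's law: output gap = -β × (u - u*).
-3.93 = -β × (5.49 - 3.62) = -β × 1.87, so β = 3.93/1.87 = 2.10.

β ≈ 2.10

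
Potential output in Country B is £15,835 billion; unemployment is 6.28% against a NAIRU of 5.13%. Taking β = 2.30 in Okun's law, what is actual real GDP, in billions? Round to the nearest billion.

Unemployment gap = 6.28 - 5.13 = 1.15 points, so the output gap is -2.3 × 1.15 = -2.645%.
Actual GDP = 15835 × (1 - 2.645/100) = 15835 × 0.97355 ≈ 15416 billion.

£15,416 billion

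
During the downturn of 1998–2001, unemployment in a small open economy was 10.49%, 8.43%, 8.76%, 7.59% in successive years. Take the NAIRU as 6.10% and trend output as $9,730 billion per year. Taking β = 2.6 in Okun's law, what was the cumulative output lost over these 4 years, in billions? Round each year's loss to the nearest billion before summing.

Year 1998: gap = -2.6 × (10.49 - 6.1) = -11.414%, loss ≈ 9730 × 11.414/100 ≈ 1111.
Year 1999: gap = -2.6 × (8.43 - 6.1) = -6.058%, loss ≈ 9730 × 6.058/100 ≈ 589.
Year 2000: gap = -2.6 × (8.76 - 6.1) = -6.916%, loss ≈ 9730 × 6.916/100 ≈ 673.
Year 2001: gap = -2.6 × (7.59 - 6.1) = -3.874%, loss ≈ 9730 × 3.874/100 ≈ 377.
Total lost output = 1111 + 589 + 673 + 377 = 2750 billion.

$2,750 billion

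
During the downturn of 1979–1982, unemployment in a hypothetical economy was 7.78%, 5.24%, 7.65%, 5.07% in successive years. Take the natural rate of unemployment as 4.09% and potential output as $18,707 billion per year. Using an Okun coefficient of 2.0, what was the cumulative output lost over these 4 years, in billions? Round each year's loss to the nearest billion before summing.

Year 1979: gap = -2.0 × (7.78 - 4.09) = -7.38%, loss ≈ 18707 × 7.38/100 ≈ 1381.
Year 1980: gap = -2.0 × (5.24 - 4.09) = -2.3%, loss ≈ 18707 × 2.3/100 ≈ 430.
Year 1981: gap = -2.0 × (7.65 - 4.09) = -7.12%, loss ≈ 18707 × 7.12/100 ≈ 1332.
Year 1982: gap = -2.0 × (5.07 - 4.09) = -1.96%, loss ≈ 18707 × 1.96/100 ≈ 367.
Total lost output = 1381 + 430 + 1332 + 367 = 3510 billion.

$3,510 billion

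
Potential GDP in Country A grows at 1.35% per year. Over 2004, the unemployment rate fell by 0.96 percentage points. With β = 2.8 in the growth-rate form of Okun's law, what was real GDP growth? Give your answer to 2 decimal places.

4.04%

Growth-rate Okun's law: g_Y = g_Y* - β × Δu.
g_Y = 1.35 - 2.8 × (-0.96) = 1.35 + 2.688 = 4.038%, i.e. 4.04% to 2 d.p.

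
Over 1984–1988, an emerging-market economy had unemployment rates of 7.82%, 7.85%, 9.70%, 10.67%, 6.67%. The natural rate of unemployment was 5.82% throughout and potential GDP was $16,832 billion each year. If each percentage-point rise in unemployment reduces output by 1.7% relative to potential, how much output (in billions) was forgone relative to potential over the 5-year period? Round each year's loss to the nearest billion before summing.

Year 1984: gap = -1.7 × (7.82 - 5.82) = -3.4%, loss ≈ 16832 × 3.4/100 ≈ 572.
Year 1985: gap = -1.7 × (7.85 - 5.82) = -3.451%, loss ≈ 16832 × 3.451/100 ≈ 581.
Year 1986: gap = -1.7 × (9.7 - 5.82) = -6.596%, loss ≈ 16832 × 6.596/100 ≈ 1110.
Year 1987: gap = -1.7 × (10.67 - 5.82) = -8.245%, loss ≈ 16832 × 8.245/100 ≈ 1388.
Year 1988: gap = -1.7 × (6.67 - 5.82) = -1.445%, loss ≈ 16832 × 1.445/100 ≈ 243.
Total lost output = 572 + 581 + 1110 + 1388 + 243 = 3894 billion.

$3,894 billion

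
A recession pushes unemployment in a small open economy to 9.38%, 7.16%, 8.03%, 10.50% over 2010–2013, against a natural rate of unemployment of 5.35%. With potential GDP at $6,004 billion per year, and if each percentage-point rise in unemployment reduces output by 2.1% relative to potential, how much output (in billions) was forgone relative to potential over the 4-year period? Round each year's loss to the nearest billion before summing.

$1,723 billion

Year 2010: gap = -2.1 × (9.38 - 5.35) = -8.463%, loss ≈ 6004 × 8.463/100 ≈ 508.
Year 2011: gap = -2.1 × (7.16 - 5.35) = -3.801%, loss ≈ 6004 × 3.801/100 ≈ 228.
Year 2012: gap = -2.1 × (8.03 - 5.35) = -5.628%, loss ≈ 6004 × 5.628/100 ≈ 338.
Year 2013: gap = -2.1 × (10.5 - 5.35) = -10.815%, loss ≈ 6004 × 10.815/100 ≈ 649.
Total lost output = 508 + 228 + 338 + 649 = 1723 billion.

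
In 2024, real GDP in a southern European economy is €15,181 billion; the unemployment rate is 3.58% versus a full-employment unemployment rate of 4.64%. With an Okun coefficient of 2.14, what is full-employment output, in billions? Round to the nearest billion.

Unemployment gap = 3.58 - 4.64 = -1.06 points, so output gap = -2.14 × (-1.06) = 2.2684%.
Since Y = Y* × (1 + gap/100), Y* = 15181/1.022684 ≈ 14844 billion.

€14,844 billion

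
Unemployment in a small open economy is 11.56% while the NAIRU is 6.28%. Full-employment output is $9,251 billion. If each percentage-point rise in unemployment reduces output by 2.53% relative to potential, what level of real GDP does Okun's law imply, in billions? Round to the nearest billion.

Unemployment gap = 11.56 - 6.28 = 5.28 points, so the output gap is -2.53 × 5.28 = -13.3584%.
Actual GDP = 9251 × (1 - 13.3584/100) = 9251 × 0.866416 ≈ 8015 billion.

$8,015 billion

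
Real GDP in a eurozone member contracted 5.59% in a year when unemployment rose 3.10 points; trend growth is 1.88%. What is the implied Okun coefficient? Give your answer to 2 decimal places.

β ≈ 2.41

Growth form: g_Y = g_Y* - β × Δu, so β = (g_Y* - g_Y)/Δu.
β = (1.88 + 5.59)/3.10 = 7.47/3.10 = 2.41.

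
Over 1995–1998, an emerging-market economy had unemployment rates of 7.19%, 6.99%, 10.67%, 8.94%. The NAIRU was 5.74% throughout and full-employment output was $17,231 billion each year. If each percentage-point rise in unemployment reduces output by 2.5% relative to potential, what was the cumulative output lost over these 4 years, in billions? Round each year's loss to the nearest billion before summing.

$4,665 billion

Year 1995: gap = -2.5 × (7.19 - 5.74) = -3.625%, loss ≈ 17231 × 3.625/100 ≈ 625.
Year 1996: gap = -2.5 × (6.99 - 5.74) = -3.125%, loss ≈ 17231 × 3.125/100 ≈ 538.
Year 1997: gap = -2.5 × (10.67 - 5.74) = -12.325%, loss ≈ 17231 × 12.325/100 ≈ 2124.
Year 1998: gap = -2.5 × (8.94 - 5.74) = -8%, loss ≈ 17231 × 8/100 ≈ 1378.
Total lost output = 625 + 538 + 2124 + 1378 = 4665 billion.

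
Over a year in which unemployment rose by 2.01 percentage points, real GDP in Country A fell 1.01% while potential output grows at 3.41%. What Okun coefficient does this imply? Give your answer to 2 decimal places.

β ≈ 2.20

Growth form: g_Y = g_Y* - β × Δu, so β = (g_Y* - g_Y)/Δu.
β = (3.41 + 1.01)/2.01 = 4.42/2.01 = 2.20.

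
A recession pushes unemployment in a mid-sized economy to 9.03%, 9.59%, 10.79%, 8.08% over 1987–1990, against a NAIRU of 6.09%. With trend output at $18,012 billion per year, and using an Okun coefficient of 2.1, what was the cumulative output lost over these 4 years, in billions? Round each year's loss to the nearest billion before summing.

Year 1987: gap = -2.1 × (9.03 - 6.09) = -6.174%, loss ≈ 18012 × 6.174/100 ≈ 1112.
Year 1988: gap = -2.1 × (9.59 - 6.09) = -7.35%, loss ≈ 18012 × 7.35/100 ≈ 1324.
Year 1989: gap = -2.1 × (10.79 - 6.09) = -9.87%, loss ≈ 18012 × 9.87/100 ≈ 1778.
Year 1990: gap = -2.1 × (8.08 - 6.09) = -4.179%, loss ≈ 18012 × 4.179/100 ≈ 753.
Total lost output = 1112 + 1324 + 1778 + 753 = 4967 billion.

$4,967 billion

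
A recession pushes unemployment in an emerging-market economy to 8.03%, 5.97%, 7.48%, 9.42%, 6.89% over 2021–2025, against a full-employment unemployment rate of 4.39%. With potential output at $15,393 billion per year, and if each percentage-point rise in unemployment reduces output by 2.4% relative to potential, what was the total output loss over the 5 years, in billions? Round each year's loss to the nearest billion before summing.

Year 2021: gap = -2.4 × (8.03 - 4.39) = -8.736%, loss ≈ 15393 × 8.736/100 ≈ 1345.
Year 2022: gap = -2.4 × (5.97 - 4.39) = -3.792%, loss ≈ 15393 × 3.792/100 ≈ 584.
Year 2023: gap = -2.4 × (7.48 - 4.39) = -7.416%, loss ≈ 15393 × 7.416/100 ≈ 1142.
Year 2024: gap = -2.4 × (9.42 - 4.39) = -12.072%, loss ≈ 15393 × 12.072/100 ≈ 1858.
Year 2025: gap = -2.4 × (6.89 - 4.39) = -6%, loss ≈ 15393 × 6/100 ≈ 924.
Total lost output = 1345 + 584 + 1142 + 1858 + 924 = 5853 billion.

$5,853 billion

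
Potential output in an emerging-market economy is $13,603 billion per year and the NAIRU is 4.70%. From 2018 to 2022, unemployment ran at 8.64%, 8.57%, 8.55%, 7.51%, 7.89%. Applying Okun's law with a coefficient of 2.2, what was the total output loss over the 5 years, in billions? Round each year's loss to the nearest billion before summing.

Year 2018: gap = -2.2 × (8.64 - 4.7) = -8.668%, loss ≈ 13603 × 8.668/100 ≈ 1179.
Year 2019: gap = -2.2 × (8.57 - 4.7) = -8.514%, loss ≈ 13603 × 8.514/100 ≈ 1158.
Year 2020: gap = -2.2 × (8.55 - 4.7) = -8.47%, loss ≈ 13603 × 8.47/100 ≈ 1152.
Year 2021: gap = -2.2 × (7.51 - 4.7) = -6.182%, loss ≈ 13603 × 6.182/100 ≈ 841.
Year 2022: gap = -2.2 × (7.89 - 4.7) = -7.018%, loss ≈ 13603 × 7.018/100 ≈ 955.
Total lost output = 1179 + 1158 + 1152 + 841 + 955 = 5285 billion.

$5,285 billion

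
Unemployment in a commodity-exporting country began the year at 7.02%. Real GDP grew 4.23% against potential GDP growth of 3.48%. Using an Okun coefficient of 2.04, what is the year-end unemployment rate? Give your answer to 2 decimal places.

6.65%

Growth-rate Okun's law: g_Y = g_Y* - β × Δu, so Δu = (g_Y* - g_Y)/β.
Δu = (3.48 - 4.23)/2.04 = -0.75/2.04 = -0.37 percentage points.
Year-end unemployment = 7.02 - 0.37 = 6.65%.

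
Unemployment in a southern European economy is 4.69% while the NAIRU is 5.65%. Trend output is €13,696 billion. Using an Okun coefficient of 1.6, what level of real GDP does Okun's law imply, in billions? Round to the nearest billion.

€13,906 billion

Unemployment gap = 4.69 - 5.65 = -0.96 points, so the output gap is -1.6 × (-0.96) = 1.536%.
Actual GDP = 13696 × (1 + 1.536/100) = 13696 × 1.01536 ≈ 13906 billion.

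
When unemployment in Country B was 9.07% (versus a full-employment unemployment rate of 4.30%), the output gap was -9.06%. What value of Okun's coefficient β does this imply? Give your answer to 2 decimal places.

β ≈ 1.90

Okun's law: output gap = -β × (u - u*).
-9.06 = -β × (9.07 - 4.3) = -β × 4.77, so β = 9.06/4.77 = 1.90.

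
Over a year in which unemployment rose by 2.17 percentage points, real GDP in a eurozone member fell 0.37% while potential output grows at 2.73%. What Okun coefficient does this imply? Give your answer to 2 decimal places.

β ≈ 1.43

Growth form: g_Y = g_Y* - β × Δu, so β = (g_Y* - g_Y)/Δu.
β = (2.73 + 0.37)/2.17 = 3.1/2.17 = 1.43.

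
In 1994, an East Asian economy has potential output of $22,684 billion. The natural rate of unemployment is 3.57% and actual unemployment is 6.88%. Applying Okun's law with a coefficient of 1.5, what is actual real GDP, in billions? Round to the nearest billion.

Unemployment gap = 6.88 - 3.57 = 3.31 points, so the output gap is -1.5 × 3.31 = -4.965%.
Actual GDP = 22684 × (1 - 4.965/100) = 22684 × 0.95035 ≈ 21558 billion.

$21,558 billion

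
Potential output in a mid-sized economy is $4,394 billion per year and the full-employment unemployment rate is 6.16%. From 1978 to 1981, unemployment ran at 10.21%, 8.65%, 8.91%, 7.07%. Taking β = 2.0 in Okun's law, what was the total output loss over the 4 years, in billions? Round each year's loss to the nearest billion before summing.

Year 1978: gap = -2.0 × (10.21 - 6.16) = -8.1%, loss ≈ 4394 × 8.1/100 ≈ 356.
Year 1979: gap = -2.0 × (8.65 - 6.16) = -4.98%, loss ≈ 4394 × 4.98/100 ≈ 219.
Year 1980: gap = -2.0 × (8.91 - 6.16) = -5.5%, loss ≈ 4394 × 5.5/100 ≈ 242.
Year 1981: gap = -2.0 × (7.07 - 6.16) = -1.82%, loss ≈ 4394 × 1.82/100 ≈ 80.
Total lost output = 356 + 219 + 242 + 80 = 897 billion.

$897 billion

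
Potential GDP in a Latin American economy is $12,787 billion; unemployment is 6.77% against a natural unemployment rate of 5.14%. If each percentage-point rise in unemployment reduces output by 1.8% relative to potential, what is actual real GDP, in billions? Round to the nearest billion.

Unemployment gap = 6.77 - 5.14 = 1.63 points, so the output gap is -1.8 × 1.63 = -2.934%.
Actual GDP = 12787 × (1 - 2.934/100) = 12787 × 0.97066 ≈ 12412 billion.

$12,412 billion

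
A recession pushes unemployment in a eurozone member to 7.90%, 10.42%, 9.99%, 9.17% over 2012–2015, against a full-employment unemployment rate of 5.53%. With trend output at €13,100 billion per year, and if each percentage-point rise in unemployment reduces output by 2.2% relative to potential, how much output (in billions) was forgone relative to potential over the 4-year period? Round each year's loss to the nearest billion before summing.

Year 2012: gap = -2.2 × (7.9 - 5.53) = -5.214%, loss ≈ 13100 × 5.214/100 ≈ 683.
Year 2013: gap = -2.2 × (10.42 - 5.53) = -10.758%, loss ≈ 13100 × 10.758/100 ≈ 1409.
Year 2014: gap = -2.2 × (9.99 - 5.53) = -9.812%, loss ≈ 13100 × 9.812/100 ≈ 1285.
Year 2015: gap = -2.2 × (9.17 - 5.53) = -8.008%, loss ≈ 13100 × 8.008/100 ≈ 1049.
Total lost output = 683 + 1409 + 1285 + 1049 = 4426 billion.

€4,426 billion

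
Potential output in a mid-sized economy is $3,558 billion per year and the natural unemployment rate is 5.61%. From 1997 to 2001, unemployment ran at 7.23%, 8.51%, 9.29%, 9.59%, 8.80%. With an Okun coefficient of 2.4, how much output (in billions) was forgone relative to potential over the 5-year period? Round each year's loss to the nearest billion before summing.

Year 1997: gap = -2.4 × (7.23 - 5.61) = -3.888%, loss ≈ 3558 × 3.888/100 ≈ 138.
Year 1998: gap = -2.4 × (8.51 - 5.61) = -6.96%, loss ≈ 3558 × 6.96/100 ≈ 248.
Year 1999: gap = -2.4 × (9.29 - 5.61) = -8.832%, loss ≈ 3558 × 8.832/100 ≈ 314.
Year 2000: gap = -2.4 × (9.59 - 5.61) = -9.552%, loss ≈ 3558 × 9.552/100 ≈ 340.
Year 2001: gap = -2.4 × (8.8 - 5.61) = -7.656%, loss ≈ 3558 × 7.656/100 ≈ 272.
Total lost output = 138 + 248 + 314 + 340 + 272 = 1312 billion.

$1,312 billion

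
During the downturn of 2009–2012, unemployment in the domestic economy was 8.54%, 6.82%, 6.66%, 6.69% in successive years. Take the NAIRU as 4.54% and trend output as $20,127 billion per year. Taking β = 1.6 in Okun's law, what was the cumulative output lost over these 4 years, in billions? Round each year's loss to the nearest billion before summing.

Year 2009: gap = -1.6 × (8.54 - 4.54) = -6.4%, loss ≈ 20127 × 6.4/100 ≈ 1288.
Year 2010: gap = -1.6 × (6.82 - 4.54) = -3.648%, loss ≈ 20127 × 3.648/100 ≈ 734.
Year 2011: gap = -1.6 × (6.66 - 4.54) = -3.392%, loss ≈ 20127 × 3.392/100 ≈ 683.
Year 2012: gap = -1.6 × (6.69 - 4.54) = -3.44%, loss ≈ 20127 × 3.44/100 ≈ 692.
Total lost output = 1288 + 734 + 683 + 692 = 3397 billion.

$3,397 billion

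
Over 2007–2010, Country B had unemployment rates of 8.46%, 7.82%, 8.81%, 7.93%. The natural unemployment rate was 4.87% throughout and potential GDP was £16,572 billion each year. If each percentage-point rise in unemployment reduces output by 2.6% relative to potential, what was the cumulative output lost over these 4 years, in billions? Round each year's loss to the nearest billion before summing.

Year 2007: gap = -2.6 × (8.46 - 4.87) = -9.334%, loss ≈ 16572 × 9.334/100 ≈ 1547.
Year 2008: gap = -2.6 × (7.82 - 4.87) = -7.67%, loss ≈ 16572 × 7.67/100 ≈ 1271.
Year 2009: gap = -2.6 × (8.81 - 4.87) = -10.244%, loss ≈ 16572 × 10.244/100 ≈ 1698.
Year 2010: gap = -2.6 × (7.93 - 4.87) = -7.956%, loss ≈ 16572 × 7.956/100 ≈ 1318.
Total lost output = 1547 + 1271 + 1698 + 1318 = 5834 billion.

£5,834 billion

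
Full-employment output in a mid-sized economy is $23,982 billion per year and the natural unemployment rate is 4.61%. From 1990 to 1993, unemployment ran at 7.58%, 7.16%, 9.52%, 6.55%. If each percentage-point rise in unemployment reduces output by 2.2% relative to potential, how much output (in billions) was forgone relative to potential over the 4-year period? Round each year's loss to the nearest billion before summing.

Year 1990: gap = -2.2 × (7.58 - 4.61) = -6.534%, loss ≈ 23982 × 6.534/100 ≈ 1567.
Year 1991: gap = -2.2 × (7.16 - 4.61) = -5.61%, loss ≈ 23982 × 5.61/100 ≈ 1345.
Year 1992: gap = -2.2 × (9.52 - 4.61) = -10.802%, loss ≈ 23982 × 10.802/100 ≈ 2591.
Year 1993: gap = -2.2 × (6.55 - 4.61) = -4.268%, loss ≈ 23982 × 4.268/100 ≈ 1024.
Total lost output = 1567 + 1345 + 2591 + 1024 = 6527 billion.

$6,527 billion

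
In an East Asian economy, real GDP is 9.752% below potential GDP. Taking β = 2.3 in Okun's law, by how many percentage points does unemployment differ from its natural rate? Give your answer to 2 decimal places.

4.24 percentage points

Okun's law: output gap = -β × (u - u*), so u - u* = -(output gap)/β.
u - u* = -(-9.752)/2.3 = 4.24 percentage points.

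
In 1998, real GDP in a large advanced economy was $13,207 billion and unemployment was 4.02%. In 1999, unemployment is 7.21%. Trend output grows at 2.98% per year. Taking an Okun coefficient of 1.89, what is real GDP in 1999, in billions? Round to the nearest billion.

$12,804 billion

Δu = 7.21 - 4.02 = 3.19 points.
Okun's law (growth form): g_Y = g_Y* - β × Δu = 2.98 - 1.89 × (3.19) = 2.98 - 6.0291 = -3.0491%.
Real GDP in the next year = 13207 × (1 - 3.0491/100) = 13207 × 0.969509 ≈ 12804 billion.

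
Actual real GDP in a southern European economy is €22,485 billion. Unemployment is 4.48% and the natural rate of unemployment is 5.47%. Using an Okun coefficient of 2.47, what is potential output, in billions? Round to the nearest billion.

€21,948 billion

Unemployment gap = 4.48 - 5.47 = -0.99 points, so output gap = -2.47 × (-0.99) = 2.4453%.
Since Y = Y* × (1 + gap/100), Y* = 22485/1.024453 ≈ 21948 billion.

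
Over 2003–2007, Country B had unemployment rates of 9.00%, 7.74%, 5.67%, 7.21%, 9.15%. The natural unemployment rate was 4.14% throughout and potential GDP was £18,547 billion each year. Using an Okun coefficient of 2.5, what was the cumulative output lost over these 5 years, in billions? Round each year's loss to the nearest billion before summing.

£8,377 billion

Year 2003: gap = -2.5 × (9 - 4.14) = -12.15%, loss ≈ 18547 × 12.15/100 ≈ 2253.
Year 2004: gap = -2.5 × (7.74 - 4.14) = -9%, loss ≈ 18547 × 9/100 ≈ 1669.
Year 2005: gap = -2.5 × (5.67 - 4.14) = -3.825%, loss ≈ 18547 × 3.825/100 ≈ 709.
Year 2006: gap = -2.5 × (7.21 - 4.14) = -7.675%, loss ≈ 18547 × 7.675/100 ≈ 1423.
Year 2007: gap = -2.5 × (9.15 - 4.14) = -12.525%, loss ≈ 18547 × 12.525/100 ≈ 2323.
Total lost output = 2253 + 1669 + 709 + 1423 + 2323 = 8377 billion.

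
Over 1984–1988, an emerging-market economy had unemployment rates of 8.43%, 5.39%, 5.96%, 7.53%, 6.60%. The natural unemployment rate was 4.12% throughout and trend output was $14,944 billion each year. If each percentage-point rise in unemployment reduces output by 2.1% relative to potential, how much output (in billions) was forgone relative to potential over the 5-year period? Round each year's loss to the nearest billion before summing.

Year 1984: gap = -2.1 × (8.43 - 4.12) = -9.051%, loss ≈ 14944 × 9.051/100 ≈ 1353.
Year 1985: gap = -2.1 × (5.39 - 4.12) = -2.667%, loss ≈ 14944 × 2.667/100 ≈ 399.
Year 1986: gap = -2.1 × (5.96 - 4.12) = -3.864%, loss ≈ 14944 × 3.864/100 ≈ 577.
Year 1987: gap = -2.1 × (7.53 - 4.12) = -7.161%, loss ≈ 14944 × 7.161/100 ≈ 1070.
Year 1988: gap = -2.1 × (6.6 - 4.12) = -5.208%, loss ≈ 14944 × 5.208/100 ≈ 778.
Total lost output = 1353 + 399 + 577 + 1070 + 778 = 4177 billion.

$4,177 billion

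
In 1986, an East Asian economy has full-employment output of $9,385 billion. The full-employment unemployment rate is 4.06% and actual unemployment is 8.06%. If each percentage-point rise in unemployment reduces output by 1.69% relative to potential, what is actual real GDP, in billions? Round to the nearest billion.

Unemployment gap = 8.06 - 4.06 = 4 points, so the output gap is -1.69 × 4 = -6.76%.
Actual GDP = 9385 × (1 - 6.76/100) = 9385 × 0.9324 ≈ 8751 billion.

$8,751 billion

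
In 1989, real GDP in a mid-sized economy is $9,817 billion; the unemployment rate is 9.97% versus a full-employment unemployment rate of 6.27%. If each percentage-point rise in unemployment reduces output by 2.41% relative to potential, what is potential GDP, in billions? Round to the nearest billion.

$10,778 billion

Unemployment gap = 9.97 - 6.27 = 3.7 points, so output gap = -2.41 × 3.7 = -8.917%.
Since Y = Y* × (1 + gap/100), Y* = 9817/0.91083 ≈ 10778 billion.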